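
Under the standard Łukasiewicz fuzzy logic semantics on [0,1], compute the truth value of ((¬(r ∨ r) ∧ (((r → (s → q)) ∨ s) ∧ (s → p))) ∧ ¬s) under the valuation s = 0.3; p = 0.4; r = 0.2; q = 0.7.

(r ∨ r) = max(0.2, 0.2) = 0.2
¬(r ∨ r): Łukasiewicz ¬ gives 1 − 0.2 = 0.8
(s → q): min(1, 1 − 0.3 + 0.7) = 1
(r → (s → q)): min(1, 1 − 0.2 + 1) = 1
((r → (s → q)) ∨ s) = max(1, 0.3) = 1
(s → p): min(1, 1 − 0.3 + 0.4) = 1
(((r → (s → q)) ∨ s) ∧ (s → p)) = min(1, 1) = 1
(¬(r ∨ r) ∧ (((r → (s → q)) ∨ s) ∧ (s → p))) = min(0.8, 1) = 0.8
¬s: Łukasiewicz ¬ gives 1 − 0.3 = 0.7
((¬(r ∨ r) ∧ (((r → (s → q)) ∨ s) ∧ (s → p))) ∧ ¬s) = min(0.8, 0.7) = 0.7

0.70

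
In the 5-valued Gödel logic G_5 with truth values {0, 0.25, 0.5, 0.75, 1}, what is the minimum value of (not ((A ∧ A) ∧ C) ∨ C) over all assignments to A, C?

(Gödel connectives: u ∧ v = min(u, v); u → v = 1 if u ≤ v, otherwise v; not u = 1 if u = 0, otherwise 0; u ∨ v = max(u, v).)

0.25

The minimum is attained at A = 0.25, C = 0.25:
  (A ∧ A) = min(0.25, 0.25) = 0.25
  ((A ∧ A) ∧ C) = min(0.25, 0.25) = 0.25
  not ((A ∧ A) ∧ C): Gödel ¬ of 0.25 = 0 (operand ≠ 0)
  (not ((A ∧ A) ∧ C) ∨ C) = max(0, 0.25) = 0.25
Checking all 25 assignments confirms none give a value below 0.25.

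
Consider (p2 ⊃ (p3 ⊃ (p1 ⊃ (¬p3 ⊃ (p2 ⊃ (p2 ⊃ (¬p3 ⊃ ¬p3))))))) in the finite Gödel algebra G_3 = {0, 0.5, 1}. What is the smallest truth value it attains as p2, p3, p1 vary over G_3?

Every assignment gives 1. For instance at p2 = 0, p3 = 0, p1 = 0:
  ¬p3: Gödel ¬ of 0 = 1 (operand is 0)
  ¬p3: Gödel ¬ of 0 = 1 (operand is 0)
  ¬p3: Gödel ¬ of 0 = 1 (operand is 0)
  (¬p3 ⊃ ¬p3): 1 ≤ 1, so result = 1
  (p2 ⊃ (¬p3 ⊃ ¬p3)): 0 ≤ 1, so result = 1
  (p2 ⊃ (p2 ⊃ (¬p3 ⊃ ¬p3))): 0 ≤ 1, so result = 1
  (¬p3 ⊃ (p2 ⊃ (p2 ⊃ (¬p3 ⊃ ¬p3)))): 1 ≤ 1, so result = 1
  (p1 ⊃ (¬p3 ⊃ (p2 ⊃ (p2 ⊃ (¬p3 ⊃ ¬p3))))): 0 ≤ 1, so result = 1
  (p3 ⊃ (p1 ⊃ (¬p3 ⊃ (p2 ⊃ (p2 ⊃ (¬p3 ⊃ ¬p3)))))): 0 ≤ 1, so result = 1
  (p2 ⊃ (p3 ⊃ (p1 ⊃ (¬p3 ⊃ (p2 ⊃ (p2 ⊃ (¬p3 ⊃ ¬p3))))))): 0 ≤ 1, so result = 1
All 27 assignments give value 1 — the formula is a G_3-tautology.

1.00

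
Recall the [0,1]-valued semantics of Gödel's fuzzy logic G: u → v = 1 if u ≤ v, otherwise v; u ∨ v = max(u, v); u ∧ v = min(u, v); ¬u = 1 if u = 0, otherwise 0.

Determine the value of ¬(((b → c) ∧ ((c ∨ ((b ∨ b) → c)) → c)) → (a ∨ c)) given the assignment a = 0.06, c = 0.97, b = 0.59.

0.00

(b → c): 0.59 ≤ 0.97, so result = 1
(b ∨ b) = max(0.59, 0.59) = 0.59
((b ∨ b) → c): 0.59 ≤ 0.97, so result = 1
(c ∨ ((b ∨ b) → c)) = max(0.97, 1) = 1
((c ∨ ((b ∨ b) → c)) → c): 1 > 0.97, so result = 0.97
((b → c) ∧ ((c ∨ ((b ∨ b) → c)) → c)) = min(1, 0.97) = 0.97
(a ∨ c) = max(0.06, 0.97) = 0.97
(((b → c) ∧ ((c ∨ ((b ∨ b) → c)) → c)) → (a ∨ c)): 0.97 ≤ 0.97, so result = 1
¬(((b → c) ∧ ((c ∨ ((b ∨ b) → c)) → c)) → (a ∨ c)): Gödel ¬ of 1 = 0 (operand ≠ 0)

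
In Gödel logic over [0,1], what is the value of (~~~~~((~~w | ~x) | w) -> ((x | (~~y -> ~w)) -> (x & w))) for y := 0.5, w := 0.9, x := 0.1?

~w: Gödel ¬ of 0.9 = 0 (operand ≠ 0)
~~w: Gödel ¬ of 0 = 1 (operand is 0)
~x: Gödel ¬ of 0.1 = 0 (operand ≠ 0)
(~~w | ~x) = max(1, 0) = 1
((~~w | ~x) | w) = max(1, 0.9) = 1
~((~~w | ~x) | w): Gödel ¬ of 1 = 0 (operand ≠ 0)
~~((~~w | ~x) | w): Gödel ¬ of 0 = 1 (operand is 0)
~~~((~~w | ~x) | w): Gödel ¬ of 1 = 0 (operand ≠ 0)
~~~~((~~w | ~x) | w): Gödel ¬ of 0 = 1 (operand is 0)
~~~~~((~~w | ~x) | w): Gödel ¬ of 1 = 0 (operand ≠ 0)
~y: Gödel ¬ of 0.5 = 0 (operand ≠ 0)
~~y: Gödel ¬ of 0 = 1 (operand is 0)
~w: Gödel ¬ of 0.9 = 0 (operand ≠ 0)
(~~y -> ~w): 1 > 0, so result = 0
(x | (~~y -> ~w)) = max(0.1, 0) = 0.1
(x & w) = min(0.1, 0.9) = 0.1
((x | (~~y -> ~w)) -> (x & w)): 0.1 ≤ 0.1, so result = 1
(~~~~~((~~w | ~x) | w) -> ((x | (~~y -> ~w)) -> (x & w))): 0 ≤ 1, so result = 1

1.00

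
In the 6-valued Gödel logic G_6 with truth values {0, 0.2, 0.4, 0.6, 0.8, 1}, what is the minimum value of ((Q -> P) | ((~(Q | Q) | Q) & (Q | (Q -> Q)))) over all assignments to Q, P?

0.20

The minimum is attained at Q = 0.2, P = 0:
  (Q -> P): 0.2 > 0, so result = 0
  (Q | Q) = max(0.2, 0.2) = 0.2
  ~(Q | Q): Gödel ¬ of 0.2 = 0 (operand ≠ 0)
  (~(Q | Q) | Q) = max(0, 0.2) = 0.2
  (Q -> Q): 0.2 ≤ 0.2, so result = 1
  (Q | (Q -> Q)) = max(0.2, 1) = 1
  ((~(Q | Q) | Q) & (Q | (Q -> Q))) = min(0.2, 1) = 0.2
  ((Q -> P) | ((~(Q | Q) | Q) & (Q | (Q -> Q)))) = max(0, 0.2) = 0.2
Checking all 36 assignments confirms none give a value below 0.20.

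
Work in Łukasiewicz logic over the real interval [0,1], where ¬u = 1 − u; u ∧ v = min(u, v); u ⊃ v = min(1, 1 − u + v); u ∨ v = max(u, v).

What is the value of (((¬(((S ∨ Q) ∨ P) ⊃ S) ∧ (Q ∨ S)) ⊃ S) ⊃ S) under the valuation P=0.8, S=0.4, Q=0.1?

(S ∨ Q) = max(0.4, 0.1) = 0.4
((S ∨ Q) ∨ P) = max(0.4, 0.8) = 0.8
(((S ∨ Q) ∨ P) ⊃ S): min(1, 1 − 0.8 + 0.4) = 0.6
¬(((S ∨ Q) ∨ P) ⊃ S): Łukasiewicz ¬ gives 1 − 0.6 = 0.4
(Q ∨ S) = max(0.1, 0.4) = 0.4
(¬(((S ∨ Q) ∨ P) ⊃ S) ∧ (Q ∨ S)) = min(0.4, 0.4) = 0.4
((¬(((S ∨ Q) ∨ P) ⊃ S) ∧ (Q ∨ S)) ⊃ S): min(1, 1 − 0.4 + 0.4) = 1
(((¬(((S ∨ Q) ∨ P) ⊃ S) ∧ (Q ∨ S)) ⊃ S) ⊃ S): min(1, 1 − 1 + 0.4) = 0.4

0.40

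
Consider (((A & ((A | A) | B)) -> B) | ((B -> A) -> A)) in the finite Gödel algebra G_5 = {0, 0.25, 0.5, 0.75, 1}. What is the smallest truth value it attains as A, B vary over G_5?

The minimum is attained at A = 0.25, B = 0:
  (A | A) = max(0.25, 0.25) = 0.25
  ((A | A) | B) = max(0.25, 0) = 0.25
  (A & ((A | A) | B)) = min(0.25, 0.25) = 0.25
  ((A & ((A | A) | B)) -> B): 0.25 > 0, so result = 0
  (B -> A): 0 ≤ 0.25, so result = 1
  ((B -> A) -> A): 1 > 0.25, so result = 0.25
  (((A & ((A | A) | B)) -> B) | ((B -> A) -> A)) = max(0, 0.25) = 0.25
Checking all 25 assignments confirms none give a value below 0.25.

0.25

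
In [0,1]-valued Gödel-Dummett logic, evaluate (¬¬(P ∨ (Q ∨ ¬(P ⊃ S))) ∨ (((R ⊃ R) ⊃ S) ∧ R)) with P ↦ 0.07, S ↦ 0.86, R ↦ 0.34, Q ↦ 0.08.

1.00

(P ⊃ S): 0.07 ≤ 0.86, so result = 1
¬(P ⊃ S): Gödel ¬ of 1 = 0 (operand ≠ 0)
(Q ∨ ¬(P ⊃ S)) = max(0.08, 0) = 0.08
(P ∨ (Q ∨ ¬(P ⊃ S))) = max(0.07, 0.08) = 0.08
¬(P ∨ (Q ∨ ¬(P ⊃ S))): Gödel ¬ of 0.08 = 0 (operand ≠ 0)
¬¬(P ∨ (Q ∨ ¬(P ⊃ S))): Gödel ¬ of 0 = 1 (operand is 0)
(R ⊃ R): 0.34 ≤ 0.34, so result = 1
((R ⊃ R) ⊃ S): 1 > 0.86, so result = 0.86
(((R ⊃ R) ⊃ S) ∧ R) = min(0.86, 0.34) = 0.34
(¬¬(P ∨ (Q ∨ ¬(P ⊃ S))) ∨ (((R ⊃ R) ⊃ S) ∧ R)) = max(1, 0.34) = 1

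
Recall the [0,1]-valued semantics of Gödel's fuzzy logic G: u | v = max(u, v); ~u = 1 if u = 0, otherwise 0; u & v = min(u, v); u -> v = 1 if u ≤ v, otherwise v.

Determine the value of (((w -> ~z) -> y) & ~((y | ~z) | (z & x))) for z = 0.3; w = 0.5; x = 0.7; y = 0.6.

0.00

~z: Gödel ¬ of 0.3 = 0 (operand ≠ 0)
(w -> ~z): 0.5 > 0, so result = 0
((w -> ~z) -> y): 0 ≤ 0.6, so result = 1
~z: Gödel ¬ of 0.3 = 0 (operand ≠ 0)
(y | ~z) = max(0.6, 0) = 0.6
(z & x) = min(0.3, 0.7) = 0.3
((y | ~z) | (z & x)) = max(0.6, 0.3) = 0.6
~((y | ~z) | (z & x)): Gödel ¬ of 0.6 = 0 (operand ≠ 0)
(((w -> ~z) -> y) & ~((y | ~z) | (z & x))) = min(1, 0) = 0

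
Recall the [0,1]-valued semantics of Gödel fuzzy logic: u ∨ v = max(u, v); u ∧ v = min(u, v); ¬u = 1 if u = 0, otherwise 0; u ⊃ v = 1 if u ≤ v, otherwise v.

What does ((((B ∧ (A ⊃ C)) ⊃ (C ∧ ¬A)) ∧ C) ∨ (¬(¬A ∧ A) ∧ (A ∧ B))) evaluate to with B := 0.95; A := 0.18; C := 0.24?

0.18

(A ⊃ C): 0.18 ≤ 0.24, so result = 1
(B ∧ (A ⊃ C)) = min(0.95, 1) = 0.95
¬A: Gödel ¬ of 0.18 = 0 (operand ≠ 0)
(C ∧ ¬A) = min(0.24, 0) = 0
((B ∧ (A ⊃ C)) ⊃ (C ∧ ¬A)): 0.95 > 0, so result = 0
(((B ∧ (A ⊃ C)) ⊃ (C ∧ ¬A)) ∧ C) = min(0, 0.24) = 0
¬A: Gödel ¬ of 0.18 = 0 (operand ≠ 0)
(¬A ∧ A) = min(0, 0.18) = 0
¬(¬A ∧ A): Gödel ¬ of 0 = 1 (operand is 0)
(A ∧ B) = min(0.18, 0.95) = 0.18
(¬(¬A ∧ A) ∧ (A ∧ B)) = min(1, 0.18) = 0.18
((((B ∧ (A ⊃ C)) ⊃ (C ∧ ¬A)) ∧ C) ∨ (¬(¬A ∧ A) ∧ (A ∧ B))) = max(0, 0.18) = 0.18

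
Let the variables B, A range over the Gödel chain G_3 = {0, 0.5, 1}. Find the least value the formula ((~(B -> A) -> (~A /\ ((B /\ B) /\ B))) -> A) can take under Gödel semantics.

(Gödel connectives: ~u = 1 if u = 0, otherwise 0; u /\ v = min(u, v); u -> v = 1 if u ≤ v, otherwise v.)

The minimum is attained at B = 0, A = 0:
  (B -> A): 0 ≤ 0, so result = 1
  ~(B -> A): Gödel ¬ of 1 = 0 (operand ≠ 0)
  ~A: Gödel ¬ of 0 = 1 (operand is 0)
  (B /\ B) = min(0, 0) = 0
  ((B /\ B) /\ B) = min(0, 0) = 0
  (~A /\ ((B /\ B) /\ B)) = min(1, 0) = 0
  (~(B -> A) -> (~A /\ ((B /\ B) /\ B))): 0 ≤ 0, so result = 1
  ((~(B -> A) -> (~A /\ ((B /\ B) /\ B))) -> A): 1 > 0, so result = 0
Checking all 9 assignments confirms none give a value below 0.00.

0.00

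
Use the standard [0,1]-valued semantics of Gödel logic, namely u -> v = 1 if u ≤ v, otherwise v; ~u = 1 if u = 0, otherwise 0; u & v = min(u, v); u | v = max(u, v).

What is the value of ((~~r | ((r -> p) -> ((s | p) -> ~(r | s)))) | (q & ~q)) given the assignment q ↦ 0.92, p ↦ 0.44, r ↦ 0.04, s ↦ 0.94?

1.00

~r: Gödel ¬ of 0.04 = 0 (operand ≠ 0)
~~r: Gödel ¬ of 0 = 1 (operand is 0)
(r -> p): 0.04 ≤ 0.44, so result = 1
(s | p) = max(0.94, 0.44) = 0.94
(r | s) = max(0.04, 0.94) = 0.94
~(r | s): Gödel ¬ of 0.94 = 0 (operand ≠ 0)
((s | p) -> ~(r | s)): 0.94 > 0, so result = 0
((r -> p) -> ((s | p) -> ~(r | s))): 1 > 0, so result = 0
(~~r | ((r -> p) -> ((s | p) -> ~(r | s)))) = max(1, 0) = 1
~q: Gödel ¬ of 0.92 = 0 (operand ≠ 0)
(q & ~q) = min(0.92, 0) = 0
((~~r | ((r -> p) -> ((s | p) -> ~(r | s)))) | (q & ~q)) = max(1, 0) = 1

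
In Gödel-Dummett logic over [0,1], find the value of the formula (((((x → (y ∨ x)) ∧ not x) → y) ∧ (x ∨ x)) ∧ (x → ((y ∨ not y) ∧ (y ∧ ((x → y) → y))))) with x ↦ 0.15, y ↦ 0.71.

(y ∨ x) = max(0.71, 0.15) = 0.71
(x → (y ∨ x)): 0.15 ≤ 0.71, so result = 1
not x: Gödel ¬ of 0.15 = 0 (operand ≠ 0)
((x → (y ∨ x)) ∧ not x) = min(1, 0) = 0
(((x → (y ∨ x)) ∧ not x) → y): 0 ≤ 0.71, so result = 1
(x ∨ x) = max(0.15, 0.15) = 0.15
((((x → (y ∨ x)) ∧ not x) → y) ∧ (x ∨ x)) = min(1, 0.15) = 0.15
not y: Gödel ¬ of 0.71 = 0 (operand ≠ 0)
(y ∨ not y) = max(0.71, 0) = 0.71
(x → y): 0.15 ≤ 0.71, so result = 1
((x → y) → y): 1 > 0.71, so result = 0.71
(y ∧ ((x → y) → y)) = min(0.71, 0.71) = 0.71
((y ∨ not y) ∧ (y ∧ ((x → y) → y))) = min(0.71, 0.71) = 0.71
(x → ((y ∨ not y) ∧ (y ∧ ((x → y) → y)))): 0.15 ≤ 0.71, so result = 1
(((((x → (y ∨ x)) ∧ not x) → y) ∧ (x ∨ x)) ∧ (x → ((y ∨ not y) ∧ (y ∧ ((x → y) → y))))) = min(0.15, 1) = 0.15

0.15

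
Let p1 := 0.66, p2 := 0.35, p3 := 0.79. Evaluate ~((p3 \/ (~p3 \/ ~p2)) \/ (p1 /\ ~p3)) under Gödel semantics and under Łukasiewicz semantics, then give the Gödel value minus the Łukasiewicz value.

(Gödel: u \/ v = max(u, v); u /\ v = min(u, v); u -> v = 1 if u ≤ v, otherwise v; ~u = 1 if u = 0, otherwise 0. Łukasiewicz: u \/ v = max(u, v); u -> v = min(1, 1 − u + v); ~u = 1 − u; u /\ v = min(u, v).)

-0.21

Gödel evaluation:
  ~p3: Gödel ¬ of 0.79 = 0 (operand ≠ 0)
  ~p2: Gödel ¬ of 0.35 = 0 (operand ≠ 0)
  (~p3 \/ ~p2) = max(0, 0) = 0
  (p3 \/ (~p3 \/ ~p2)) = max(0.79, 0) = 0.79
  ~p3: Gödel ¬ of 0.79 = 0 (operand ≠ 0)
  (p1 /\ ~p3) = min(0.66, 0) = 0
  ((p3 \/ (~p3 \/ ~p2)) \/ (p1 /\ ~p3)) = max(0.79, 0) = 0.79
  ~((p3 \/ (~p3 \/ ~p2)) \/ (p1 /\ ~p3)): Gödel ¬ of 0.79 = 0 (operand ≠ 0)
  Gödel value = 0
Łukasiewicz evaluation:
  ~p3: Łukasiewicz ¬ gives 1 − 0.79 = 0.21
  ~p2: Łukasiewicz ¬ gives 1 − 0.35 = 0.65
  (~p3 \/ ~p2) = max(0.21, 0.65) = 0.65
  (p3 \/ (~p3 \/ ~p2)) = max(0.79, 0.65) = 0.79
  ~p3: Łukasiewicz ¬ gives 1 − 0.79 = 0.21
  (p1 /\ ~p3) = min(0.66, 0.21) = 0.21
  ((p3 \/ (~p3 \/ ~p2)) \/ (p1 /\ ~p3)) = max(0.79, 0.21) = 0.79
  ~((p3 \/ (~p3 \/ ~p2)) \/ (p1 /\ ~p3)): Łukasiewicz ¬ gives 1 − 0.79 = 0.21
  Łukasiewicz value = 0.21
Difference: 0 − 0.21 = -0.21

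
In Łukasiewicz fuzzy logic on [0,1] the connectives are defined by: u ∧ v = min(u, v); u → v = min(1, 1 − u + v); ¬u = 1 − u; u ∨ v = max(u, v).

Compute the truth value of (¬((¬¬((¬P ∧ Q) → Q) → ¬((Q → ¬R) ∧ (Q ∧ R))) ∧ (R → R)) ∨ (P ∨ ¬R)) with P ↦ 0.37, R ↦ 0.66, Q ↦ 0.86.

0.48

¬P: Łukasiewicz ¬ gives 1 − 0.37 = 0.63
(¬P ∧ Q) = min(0.63, 0.86) = 0.63
((¬P ∧ Q) → Q): min(1, 1 − 0.63 + 0.86) = 1
¬((¬P ∧ Q) → Q): Łukasiewicz ¬ gives 1 − 1 = 0
¬¬((¬P ∧ Q) → Q): Łukasiewicz ¬ gives 1 − 0 = 1
¬R: Łukasiewicz ¬ gives 1 − 0.66 = 0.34
(Q → ¬R): min(1, 1 − 0.86 + 0.34) = 0.48
(Q ∧ R) = min(0.86, 0.66) = 0.66
((Q → ¬R) ∧ (Q ∧ R)) = min(0.48, 0.66) = 0.48
¬((Q → ¬R) ∧ (Q ∧ R)): Łukasiewicz ¬ gives 1 − 0.48 = 0.52
(¬¬((¬P ∧ Q) → Q) → ¬((Q → ¬R) ∧ (Q ∧ R))): min(1, 1 − 1 + 0.52) = 0.52
(R → R): min(1, 1 − 0.66 + 0.66) = 1
((¬¬((¬P ∧ Q) → Q) → ¬((Q → ¬R) ∧ (Q ∧ R))) ∧ (R → R)) = min(0.52, 1) = 0.52
¬((¬¬((¬P ∧ Q) → Q) → ¬((Q → ¬R) ∧ (Q ∧ R))) ∧ (R → R)): Łukasiewicz ¬ gives 1 − 0.52 = 0.48
¬R: Łukasiewicz ¬ gives 1 − 0.66 = 0.34
(P ∨ ¬R) = max(0.37, 0.34) = 0.37
(¬((¬¬((¬P ∧ Q) → Q) → ¬((Q → ¬R) ∧ (Q ∧ R))) ∧ (R → R)) ∨ (P ∨ ¬R)) = max(0.48, 0.37) = 0.48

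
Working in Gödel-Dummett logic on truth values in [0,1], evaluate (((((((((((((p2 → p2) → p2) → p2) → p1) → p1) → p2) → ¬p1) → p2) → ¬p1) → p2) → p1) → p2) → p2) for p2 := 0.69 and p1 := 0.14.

(p2 → p2): 0.69 ≤ 0.69, so result = 1
((p2 → p2) → p2): 1 > 0.69, so result = 0.69
(((p2 → p2) → p2) → p2): 0.69 ≤ 0.69, so result = 1
((((p2 → p2) → p2) → p2) → p1): 1 > 0.14, so result = 0.14
(((((p2 → p2) → p2) → p2) → p1) → p1): 0.14 ≤ 0.14, so result = 1
((((((p2 → p2) → p2) → p2) → p1) → p1) → p2): 1 > 0.69, so result = 0.69
¬p1: Gödel ¬ of 0.14 = 0 (operand ≠ 0)
(((((((p2 → p2) → p2) → p2) → p1) → p1) → p2) → ¬p1): 0.69 > 0, so result = 0
((((((((p2 → p2) → p2) → p2) → p1) → p1) → p2) → ¬p1) → p2): 0 ≤ 0.69, so result = 1
¬p1: Gödel ¬ of 0.14 = 0 (operand ≠ 0)
(((((((((p2 → p2) → p2) → p2) → p1) → p1) → p2) → ¬p1) → p2) → ¬p1): 1 > 0, so result = 0
((((((((((p2 → p2) → p2) → p2) → p1) → p1) → p2) → ¬p1) → p2) → ¬p1) → p2): 0 ≤ 0.69, so result = 1
(((((((((((p2 → p2) → p2) → p2) → p1) → p1) → p2) → ¬p1) → p2) → ¬p1) → p2) → p1): 1 > 0.14, so result = 0.14
((((((((((((p2 → p2) → p2) → p2) → p1) → p1) → p2) → ¬p1) → p2) → ¬p1) → p2) → p1) → p2): 0.14 ≤ 0.69, so result = 1
(((((((((((((p2 → p2) → p2) → p2) → p1) → p1) → p2) → ¬p1) → p2) → ¬p1) → p2) → p1) → p2) → p2): 1 > 0.69, so result = 0.69

0.69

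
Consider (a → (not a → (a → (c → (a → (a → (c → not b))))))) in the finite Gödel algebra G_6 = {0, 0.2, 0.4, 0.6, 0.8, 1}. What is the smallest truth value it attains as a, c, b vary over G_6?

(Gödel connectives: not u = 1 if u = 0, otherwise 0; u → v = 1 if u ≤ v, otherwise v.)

1.00

Every assignment gives 1. For instance at a = 0, c = 0, b = 0:
  not a: Gödel ¬ of 0 = 1 (operand is 0)
  not b: Gödel ¬ of 0 = 1 (operand is 0)
  (c → not b): 0 ≤ 1, so result = 1
  (a → (c → not b)): 0 ≤ 1, so result = 1
  (a → (a → (c → not b))): 0 ≤ 1, so result = 1
  (c → (a → (a → (c → not b)))): 0 ≤ 1, so result = 1
  (a → (c → (a → (a → (c → not b))))): 0 ≤ 1, so result = 1
  (not a → (a → (c → (a → (a → (c → not b)))))): 1 ≤ 1, so result = 1
  (a → (not a → (a → (c → (a → (a → (c → not b))))))): 0 ≤ 1, so result = 1
All 216 assignments give value 1 — the formula is a G_6-tautology.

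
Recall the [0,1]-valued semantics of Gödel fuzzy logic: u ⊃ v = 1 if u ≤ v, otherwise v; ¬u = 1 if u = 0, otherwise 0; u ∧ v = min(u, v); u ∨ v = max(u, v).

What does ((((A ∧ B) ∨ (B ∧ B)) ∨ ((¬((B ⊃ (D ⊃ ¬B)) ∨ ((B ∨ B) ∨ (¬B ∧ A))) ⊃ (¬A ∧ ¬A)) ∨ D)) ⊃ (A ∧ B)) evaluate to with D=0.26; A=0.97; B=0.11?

(A ∧ B) = min(0.97, 0.11) = 0.11
(B ∧ B) = min(0.11, 0.11) = 0.11
((A ∧ B) ∨ (B ∧ B)) = max(0.11, 0.11) = 0.11
¬B: Gödel ¬ of 0.11 = 0 (operand ≠ 0)
(D ⊃ ¬B): 0.26 > 0, so result = 0
(B ⊃ (D ⊃ ¬B)): 0.11 > 0, so result = 0
(B ∨ B) = max(0.11, 0.11) = 0.11
¬B: Gödel ¬ of 0.11 = 0 (operand ≠ 0)
(¬B ∧ A) = min(0, 0.97) = 0
((B ∨ B) ∨ (¬B ∧ A)) = max(0.11, 0) = 0.11
((B ⊃ (D ⊃ ¬B)) ∨ ((B ∨ B) ∨ (¬B ∧ A))) = max(0, 0.11) = 0.11
¬((B ⊃ (D ⊃ ¬B)) ∨ ((B ∨ B) ∨ (¬B ∧ A))): Gödel ¬ of 0.11 = 0 (operand ≠ 0)
¬A: Gödel ¬ of 0.97 = 0 (operand ≠ 0)
¬A: Gödel ¬ of 0.97 = 0 (operand ≠ 0)
(¬A ∧ ¬A) = min(0, 0) = 0
(¬((B ⊃ (D ⊃ ¬B)) ∨ ((B ∨ B) ∨ (¬B ∧ A))) ⊃ (¬A ∧ ¬A)): 0 ≤ 0, so result = 1
((¬((B ⊃ (D ⊃ ¬B)) ∨ ((B ∨ B) ∨ (¬B ∧ A))) ⊃ (¬A ∧ ¬A)) ∨ D) = max(1, 0.26) = 1
(((A ∧ B) ∨ (B ∧ B)) ∨ ((¬((B ⊃ (D ⊃ ¬B)) ∨ ((B ∨ B) ∨ (¬B ∧ A))) ⊃ (¬A ∧ ¬A)) ∨ D)) = max(0.11, 1) = 1
(A ∧ B) = min(0.97, 0.11) = 0.11
((((A ∧ B) ∨ (B ∧ B)) ∨ ((¬((B ⊃ (D ⊃ ¬B)) ∨ ((B ∨ B) ∨ (¬B ∧ A))) ⊃ (¬A ∧ ¬A)) ∨ D)) ⊃ (A ∧ B)): 1 > 0.11, so result = 0.11

0.11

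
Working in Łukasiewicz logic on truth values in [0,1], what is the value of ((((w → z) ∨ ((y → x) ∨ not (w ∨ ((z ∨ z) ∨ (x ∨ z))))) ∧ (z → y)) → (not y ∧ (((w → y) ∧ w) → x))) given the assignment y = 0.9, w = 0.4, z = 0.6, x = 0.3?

0.10

(w → z): min(1, 1 − 0.4 + 0.6) = 1
(y → x): min(1, 1 − 0.9 + 0.3) = 0.4
(z ∨ z) = max(0.6, 0.6) = 0.6
(x ∨ z) = max(0.3, 0.6) = 0.6
((z ∨ z) ∨ (x ∨ z)) = max(0.6, 0.6) = 0.6
(w ∨ ((z ∨ z) ∨ (x ∨ z))) = max(0.4, 0.6) = 0.6
not (w ∨ ((z ∨ z) ∨ (x ∨ z))): Łukasiewicz ¬ gives 1 − 0.6 = 0.4
((y → x) ∨ not (w ∨ ((z ∨ z) ∨ (x ∨ z)))) = max(0.4, 0.4) = 0.4
((w → z) ∨ ((y → x) ∨ not (w ∨ ((z ∨ z) ∨ (x ∨ z))))) = max(1, 0.4) = 1
(z → y): min(1, 1 − 0.6 + 0.9) = 1
(((w → z) ∨ ((y → x) ∨ not (w ∨ ((z ∨ z) ∨ (x ∨ z))))) ∧ (z → y)) = min(1, 1) = 1
not y: Łukasiewicz ¬ gives 1 − 0.9 = 0.1
(w → y): min(1, 1 − 0.4 + 0.9) = 1
((w → y) ∧ w) = min(1, 0.4) = 0.4
(((w → y) ∧ w) → x): min(1, 1 − 0.4 + 0.3) = 0.9
(not y ∧ (((w → y) ∧ w) → x)) = min(0.1, 0.9) = 0.1
((((w → z) ∨ ((y → x) ∨ not (w ∨ ((z ∨ z) ∨ (x ∨ z))))) ∧ (z → y)) → (not y ∧ (((w → y) ∧ w) → x))): min(1, 1 − 1 + 0.1) = 0.1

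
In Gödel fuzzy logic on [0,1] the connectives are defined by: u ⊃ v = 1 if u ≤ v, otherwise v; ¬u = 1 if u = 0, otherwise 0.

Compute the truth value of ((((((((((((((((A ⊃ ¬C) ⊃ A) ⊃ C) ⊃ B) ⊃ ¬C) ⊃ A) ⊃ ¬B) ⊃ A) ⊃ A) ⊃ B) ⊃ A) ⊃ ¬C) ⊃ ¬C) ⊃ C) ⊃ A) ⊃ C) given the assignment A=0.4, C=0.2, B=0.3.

0.20

¬C: Gödel ¬ of 0.2 = 0 (operand ≠ 0)
(A ⊃ ¬C): 0.4 > 0, so result = 0
((A ⊃ ¬C) ⊃ A): 0 ≤ 0.4, so result = 1
(((A ⊃ ¬C) ⊃ A) ⊃ C): 1 > 0.2, so result = 0.2
((((A ⊃ ¬C) ⊃ A) ⊃ C) ⊃ B): 0.2 ≤ 0.3, so result = 1
¬C: Gödel ¬ of 0.2 = 0 (operand ≠ 0)
(((((A ⊃ ¬C) ⊃ A) ⊃ C) ⊃ B) ⊃ ¬C): 1 > 0, so result = 0
((((((A ⊃ ¬C) ⊃ A) ⊃ C) ⊃ B) ⊃ ¬C) ⊃ A): 0 ≤ 0.4, so result = 1
¬B: Gödel ¬ of 0.3 = 0 (operand ≠ 0)
(((((((A ⊃ ¬C) ⊃ A) ⊃ C) ⊃ B) ⊃ ¬C) ⊃ A) ⊃ ¬B): 1 > 0, so result = 0
((((((((A ⊃ ¬C) ⊃ A) ⊃ C) ⊃ B) ⊃ ¬C) ⊃ A) ⊃ ¬B) ⊃ A): 0 ≤ 0.4, so result = 1
(((((((((A ⊃ ¬C) ⊃ A) ⊃ C) ⊃ B) ⊃ ¬C) ⊃ A) ⊃ ¬B) ⊃ A) ⊃ A): 1 > 0.4, so result = 0.4
((((((((((A ⊃ ¬C) ⊃ A) ⊃ C) ⊃ B) ⊃ ¬C) ⊃ A) ⊃ ¬B) ⊃ A) ⊃ A) ⊃ B): 0.4 > 0.3, so result = 0.3
(((((((((((A ⊃ ¬C) ⊃ A) ⊃ C) ⊃ B) ⊃ ¬C) ⊃ A) ⊃ ¬B) ⊃ A) ⊃ A) ⊃ B) ⊃ A): 0.3 ≤ 0.4, so result = 1
¬C: Gödel ¬ of 0.2 = 0 (operand ≠ 0)
((((((((((((A ⊃ ¬C) ⊃ A) ⊃ C) ⊃ B) ⊃ ¬C) ⊃ A) ⊃ ¬B) ⊃ A) ⊃ A) ⊃ B) ⊃ A) ⊃ ¬C): 1 > 0, so result = 0
¬C: Gödel ¬ of 0.2 = 0 (operand ≠ 0)
(((((((((((((A ⊃ ¬C) ⊃ A) ⊃ C) ⊃ B) ⊃ ¬C) ⊃ A) ⊃ ¬B) ⊃ A) ⊃ A) ⊃ B) ⊃ A) ⊃ ¬C) ⊃ ¬C): 0 ≤ 0, so result = 1
((((((((((((((A ⊃ ¬C) ⊃ A) ⊃ C) ⊃ B) ⊃ ¬C) ⊃ A) ⊃ ¬B) ⊃ A) ⊃ A) ⊃ B) ⊃ A) ⊃ ¬C) ⊃ ¬C) ⊃ C): 1 > 0.2, so result = 0.2
(((((((((((((((A ⊃ ¬C) ⊃ A) ⊃ C) ⊃ B) ⊃ ¬C) ⊃ A) ⊃ ¬B) ⊃ A) ⊃ A) ⊃ B) ⊃ A) ⊃ ¬C) ⊃ ¬C) ⊃ C) ⊃ A): 0.2 ≤ 0.4, so result = 1
((((((((((((((((A ⊃ ¬C) ⊃ A) ⊃ C) ⊃ B) ⊃ ¬C) ⊃ A) ⊃ ¬B) ⊃ A) ⊃ A) ⊃ B) ⊃ A) ⊃ ¬C) ⊃ ¬C) ⊃ C) ⊃ A) ⊃ C): 1 > 0.2, so result = 0.2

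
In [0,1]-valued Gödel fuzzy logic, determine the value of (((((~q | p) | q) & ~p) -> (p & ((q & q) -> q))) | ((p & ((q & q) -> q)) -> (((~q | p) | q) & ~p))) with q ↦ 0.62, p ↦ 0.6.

1.00

~q: Gödel ¬ of 0.62 = 0 (operand ≠ 0)
(~q | p) = max(0, 0.6) = 0.6
((~q | p) | q) = max(0.6, 0.62) = 0.62
~p: Gödel ¬ of 0.6 = 0 (operand ≠ 0)
(((~q | p) | q) & ~p) = min(0.62, 0) = 0
(q & q) = min(0.62, 0.62) = 0.62
((q & q) -> q): 0.62 ≤ 0.62, so result = 1
(p & ((q & q) -> q)) = min(0.6, 1) = 0.6
((((~q | p) | q) & ~p) -> (p & ((q & q) -> q))): 0 ≤ 0.6, so result = 1
(q & q) = min(0.62, 0.62) = 0.62
((q & q) -> q): 0.62 ≤ 0.62, so result = 1
(p & ((q & q) -> q)) = min(0.6, 1) = 0.6
~q: Gödel ¬ of 0.62 = 0 (operand ≠ 0)
(~q | p) = max(0, 0.6) = 0.6
((~q | p) | q) = max(0.6, 0.62) = 0.62
~p: Gödel ¬ of 0.6 = 0 (operand ≠ 0)
(((~q | p) | q) & ~p) = min(0.62, 0) = 0
((p & ((q & q) -> q)) -> (((~q | p) | q) & ~p)): 0.6 > 0, so result = 0
(((((~q | p) | q) & ~p) -> (p & ((q & q) -> q))) | ((p & ((q & q) -> q)) -> (((~q | p) | q) & ~p))) = max(1, 0) = 1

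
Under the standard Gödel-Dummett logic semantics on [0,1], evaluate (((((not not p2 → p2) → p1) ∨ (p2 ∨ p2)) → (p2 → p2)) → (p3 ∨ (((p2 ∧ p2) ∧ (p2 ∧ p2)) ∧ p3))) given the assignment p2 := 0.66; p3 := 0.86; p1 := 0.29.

0.86

not p2: Gödel ¬ of 0.66 = 0 (operand ≠ 0)
not not p2: Gödel ¬ of 0 = 1 (operand is 0)
(not not p2 → p2): 1 > 0.66, so result = 0.66
((not not p2 → p2) → p1): 0.66 > 0.29, so result = 0.29
(p2 ∨ p2) = max(0.66, 0.66) = 0.66
(((not not p2 → p2) → p1) ∨ (p2 ∨ p2)) = max(0.29, 0.66) = 0.66
(p2 → p2): 0.66 ≤ 0.66, so result = 1
((((not not p2 → p2) → p1) ∨ (p2 ∨ p2)) → (p2 → p2)): 0.66 ≤ 1, so result = 1
(p2 ∧ p2) = min(0.66, 0.66) = 0.66
(p2 ∧ p2) = min(0.66, 0.66) = 0.66
((p2 ∧ p2) ∧ (p2 ∧ p2)) = min(0.66, 0.66) = 0.66
(((p2 ∧ p2) ∧ (p2 ∧ p2)) ∧ p3) = min(0.66, 0.86) = 0.66
(p3 ∨ (((p2 ∧ p2) ∧ (p2 ∧ p2)) ∧ p3)) = max(0.86, 0.66) = 0.86
(((((not not p2 → p2) → p1) ∨ (p2 ∨ p2)) → (p2 → p2)) → (p3 ∨ (((p2 ∧ p2) ∧ (p2 ∧ p2)) ∧ p3))): 1 > 0.86, so result = 0.86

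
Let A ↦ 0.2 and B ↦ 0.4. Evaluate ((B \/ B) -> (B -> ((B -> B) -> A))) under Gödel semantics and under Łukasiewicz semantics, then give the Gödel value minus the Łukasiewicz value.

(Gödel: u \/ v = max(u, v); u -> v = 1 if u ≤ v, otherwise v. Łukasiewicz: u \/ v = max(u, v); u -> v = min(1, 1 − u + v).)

-0.80

Gödel evaluation:
  (B \/ B) = max(0.4, 0.4) = 0.4
  (B -> B): 0.4 ≤ 0.4, so result = 1
  ((B -> B) -> A): 1 > 0.2, so result = 0.2
  (B -> ((B -> B) -> A)): 0.4 > 0.2, so result = 0.2
  ((B \/ B) -> (B -> ((B -> B) -> A))): 0.4 > 0.2, so result = 0.2
  Gödel value = 0.2
Łukasiewicz evaluation:
  (B \/ B) = max(0.4, 0.4) = 0.4
  (B -> B): min(1, 1 − 0.4 + 0.4) = 1
  ((B -> B) -> A): min(1, 1 − 1 + 0.2) = 0.2
  (B -> ((B -> B) -> A)): min(1, 1 − 0.4 + 0.2) = 0.8
  ((B \/ B) -> (B -> ((B -> B) -> A))): min(1, 1 − 0.4 + 0.8) = 1
  Łukasiewicz value = 1
Difference: 0.2 − 1 = -0.80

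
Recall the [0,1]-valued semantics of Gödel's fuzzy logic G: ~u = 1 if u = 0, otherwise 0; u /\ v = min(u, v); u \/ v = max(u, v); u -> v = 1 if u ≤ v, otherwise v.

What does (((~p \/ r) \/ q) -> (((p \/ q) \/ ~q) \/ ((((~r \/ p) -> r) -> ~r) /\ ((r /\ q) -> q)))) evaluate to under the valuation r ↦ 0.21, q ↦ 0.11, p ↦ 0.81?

1.00

~p: Gödel ¬ of 0.81 = 0 (operand ≠ 0)
(~p \/ r) = max(0, 0.21) = 0.21
((~p \/ r) \/ q) = max(0.21, 0.11) = 0.21
(p \/ q) = max(0.81, 0.11) = 0.81
~q: Gödel ¬ of 0.11 = 0 (operand ≠ 0)
((p \/ q) \/ ~q) = max(0.81, 0) = 0.81
~r: Gödel ¬ of 0.21 = 0 (operand ≠ 0)
(~r \/ p) = max(0, 0.81) = 0.81
((~r \/ p) -> r): 0.81 > 0.21, so result = 0.21
~r: Gödel ¬ of 0.21 = 0 (operand ≠ 0)
(((~r \/ p) -> r) -> ~r): 0.21 > 0, so result = 0
(r /\ q) = min(0.21, 0.11) = 0.11
((r /\ q) -> q): 0.11 ≤ 0.11, so result = 1
((((~r \/ p) -> r) -> ~r) /\ ((r /\ q) -> q)) = min(0, 1) = 0
(((p \/ q) \/ ~q) \/ ((((~r \/ p) -> r) -> ~r) /\ ((r /\ q) -> q))) = max(0.81, 0) = 0.81
(((~p \/ r) \/ q) -> (((p \/ q) \/ ~q) \/ ((((~r \/ p) -> r) -> ~r) /\ ((r /\ q) -> q)))): 0.21 ≤ 0.81, so result = 1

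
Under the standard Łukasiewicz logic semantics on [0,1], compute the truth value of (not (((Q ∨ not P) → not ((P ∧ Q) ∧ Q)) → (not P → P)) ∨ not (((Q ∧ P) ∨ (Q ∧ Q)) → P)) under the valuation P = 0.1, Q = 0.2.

not P: Łukasiewicz ¬ gives 1 − 0.1 = 0.9
(Q ∨ not P) = max(0.2, 0.9) = 0.9
(P ∧ Q) = min(0.1, 0.2) = 0.1
((P ∧ Q) ∧ Q) = min(0.1, 0.2) = 0.1
not ((P ∧ Q) ∧ Q): Łukasiewicz ¬ gives 1 − 0.1 = 0.9
((Q ∨ not P) → not ((P ∧ Q) ∧ Q)): min(1, 1 − 0.9 + 0.9) = 1
not P: Łukasiewicz ¬ gives 1 − 0.1 = 0.9
(not P → P): min(1, 1 − 0.9 + 0.1) = 0.2
(((Q ∨ not P) → not ((P ∧ Q) ∧ Q)) → (not P → P)): min(1, 1 − 1 + 0.2) = 0.2
not (((Q ∨ not P) → not ((P ∧ Q) ∧ Q)) → (not P → P)): Łukasiewicz ¬ gives 1 − 0.2 = 0.8
(Q ∧ P) = min(0.2, 0.1) = 0.1
(Q ∧ Q) = min(0.2, 0.2) = 0.2
((Q ∧ P) ∨ (Q ∧ Q)) = max(0.1, 0.2) = 0.2
(((Q ∧ P) ∨ (Q ∧ Q)) → P): min(1, 1 − 0.2 + 0.1) = 0.9
not (((Q ∧ P) ∨ (Q ∧ Q)) → P): Łukasiewicz ¬ gives 1 − 0.9 = 0.1
(not (((Q ∨ not P) → not ((P ∧ Q) ∧ Q)) → (not P → P)) ∨ not (((Q ∧ P) ∨ (Q ∧ Q)) → P)) = max(0.8, 0.1) = 0.8

0.80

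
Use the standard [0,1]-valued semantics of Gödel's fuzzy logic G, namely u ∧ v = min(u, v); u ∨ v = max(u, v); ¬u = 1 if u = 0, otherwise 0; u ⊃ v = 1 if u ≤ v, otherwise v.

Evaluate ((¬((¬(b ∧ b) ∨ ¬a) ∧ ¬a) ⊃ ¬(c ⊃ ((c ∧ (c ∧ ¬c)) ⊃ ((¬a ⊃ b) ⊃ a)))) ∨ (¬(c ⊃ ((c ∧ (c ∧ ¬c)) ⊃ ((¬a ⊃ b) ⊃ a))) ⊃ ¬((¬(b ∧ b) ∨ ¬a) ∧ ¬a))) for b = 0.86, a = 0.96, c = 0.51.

1.00

(b ∧ b) = min(0.86, 0.86) = 0.86
¬(b ∧ b): Gödel ¬ of 0.86 = 0 (operand ≠ 0)
¬a: Gödel ¬ of 0.96 = 0 (operand ≠ 0)
(¬(b ∧ b) ∨ ¬a) = max(0, 0) = 0
¬a: Gödel ¬ of 0.96 = 0 (operand ≠ 0)
((¬(b ∧ b) ∨ ¬a) ∧ ¬a) = min(0, 0) = 0
¬((¬(b ∧ b) ∨ ¬a) ∧ ¬a): Gödel ¬ of 0 = 1 (operand is 0)
¬c: Gödel ¬ of 0.51 = 0 (operand ≠ 0)
(c ∧ ¬c) = min(0.51, 0) = 0
(c ∧ (c ∧ ¬c)) = min(0.51, 0) = 0
¬a: Gödel ¬ of 0.96 = 0 (operand ≠ 0)
(¬a ⊃ b): 0 ≤ 0.86, so result = 1
((¬a ⊃ b) ⊃ a): 1 > 0.96, so result = 0.96
((c ∧ (c ∧ ¬c)) ⊃ ((¬a ⊃ b) ⊃ a)): 0 ≤ 0.96, so result = 1
(c ⊃ ((c ∧ (c ∧ ¬c)) ⊃ ((¬a ⊃ b) ⊃ a))): 0.51 ≤ 1, so result = 1
¬(c ⊃ ((c ∧ (c ∧ ¬c)) ⊃ ((¬a ⊃ b) ⊃ a))): Gödel ¬ of 1 = 0 (operand ≠ 0)
(¬((¬(b ∧ b) ∨ ¬a) ∧ ¬a) ⊃ ¬(c ⊃ ((c ∧ (c ∧ ¬c)) ⊃ ((¬a ⊃ b) ⊃ a)))): 1 > 0, so result = 0
¬c: Gödel ¬ of 0.51 = 0 (operand ≠ 0)
(c ∧ ¬c) = min(0.51, 0) = 0
(c ∧ (c ∧ ¬c)) = min(0.51, 0) = 0
¬a: Gödel ¬ of 0.96 = 0 (operand ≠ 0)
(¬a ⊃ b): 0 ≤ 0.86, so result = 1
((¬a ⊃ b) ⊃ a): 1 > 0.96, so result = 0.96
((c ∧ (c ∧ ¬c)) ⊃ ((¬a ⊃ b) ⊃ a)): 0 ≤ 0.96, so result = 1
(c ⊃ ((c ∧ (c ∧ ¬c)) ⊃ ((¬a ⊃ b) ⊃ a))): 0.51 ≤ 1, so result = 1
¬(c ⊃ ((c ∧ (c ∧ ¬c)) ⊃ ((¬a ⊃ b) ⊃ a))): Gödel ¬ of 1 = 0 (operand ≠ 0)
(b ∧ b) = min(0.86, 0.86) = 0.86
¬(b ∧ b): Gödel ¬ of 0.86 = 0 (operand ≠ 0)
¬a: Gödel ¬ of 0.96 = 0 (operand ≠ 0)
(¬(b ∧ b) ∨ ¬a) = max(0, 0) = 0
¬a: Gödel ¬ of 0.96 = 0 (operand ≠ 0)
((¬(b ∧ b) ∨ ¬a) ∧ ¬a) = min(0, 0) = 0
¬((¬(b ∧ b) ∨ ¬a) ∧ ¬a): Gödel ¬ of 0 = 1 (operand is 0)
(¬(c ⊃ ((c ∧ (c ∧ ¬c)) ⊃ ((¬a ⊃ b) ⊃ a))) ⊃ ¬((¬(b ∧ b) ∨ ¬a) ∧ ¬a)): 0 ≤ 1, so result = 1
((¬((¬(b ∧ b) ∨ ¬a) ∧ ¬a) ⊃ ¬(c ⊃ ((c ∧ (c ∧ ¬c)) ⊃ ((¬a ⊃ b) ⊃ a)))) ∨ (¬(c ⊃ ((c ∧ (c ∧ ¬c)) ⊃ ((¬a ⊃ b) ⊃ a))) ⊃ ¬((¬(b ∧ b) ∨ ¬a) ∧ ¬a))) = max(0, 1) = 1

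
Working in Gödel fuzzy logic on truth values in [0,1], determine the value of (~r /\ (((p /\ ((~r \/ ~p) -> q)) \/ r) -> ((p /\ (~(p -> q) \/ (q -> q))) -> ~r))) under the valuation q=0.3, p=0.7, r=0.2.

~r: Gödel ¬ of 0.2 = 0 (operand ≠ 0)
~r: Gödel ¬ of 0.2 = 0 (operand ≠ 0)
~p: Gödel ¬ of 0.7 = 0 (operand ≠ 0)
(~r \/ ~p) = max(0, 0) = 0
((~r \/ ~p) -> q): 0 ≤ 0.3, so result = 1
(p /\ ((~r \/ ~p) -> q)) = min(0.7, 1) = 0.7
((p /\ ((~r \/ ~p) -> q)) \/ r) = max(0.7, 0.2) = 0.7
(p -> q): 0.7 > 0.3, so result = 0.3
~(p -> q): Gödel ¬ of 0.3 = 0 (operand ≠ 0)
(q -> q): 0.3 ≤ 0.3, so result = 1
(~(p -> q) \/ (q -> q)) = max(0, 1) = 1
(p /\ (~(p -> q) \/ (q -> q))) = min(0.7, 1) = 0.7
~r: Gödel ¬ of 0.2 = 0 (operand ≠ 0)
((p /\ (~(p -> q) \/ (q -> q))) -> ~r): 0.7 > 0, so result = 0
(((p /\ ((~r \/ ~p) -> q)) \/ r) -> ((p /\ (~(p -> q) \/ (q -> q))) -> ~r)): 0.7 > 0, so result = 0
(~r /\ (((p /\ ((~r \/ ~p) -> q)) \/ r) -> ((p /\ (~(p -> q) \/ (q -> q))) -> ~r))) = min(0, 0) = 0

0.00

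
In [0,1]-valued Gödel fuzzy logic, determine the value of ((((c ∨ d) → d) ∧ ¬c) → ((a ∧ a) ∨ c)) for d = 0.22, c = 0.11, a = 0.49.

(c ∨ d) = max(0.11, 0.22) = 0.22
((c ∨ d) → d): 0.22 ≤ 0.22, so result = 1
¬c: Gödel ¬ of 0.11 = 0 (operand ≠ 0)
(((c ∨ d) → d) ∧ ¬c) = min(1, 0) = 0
(a ∧ a) = min(0.49, 0.49) = 0.49
((a ∧ a) ∨ c) = max(0.49, 0.11) = 0.49
((((c ∨ d) → d) ∧ ¬c) → ((a ∧ a) ∨ c)): 0 ≤ 0.49, so result = 1

1.00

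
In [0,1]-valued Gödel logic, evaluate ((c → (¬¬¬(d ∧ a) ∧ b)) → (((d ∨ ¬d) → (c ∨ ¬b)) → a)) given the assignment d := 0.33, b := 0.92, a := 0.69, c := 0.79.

(d ∧ a) = min(0.33, 0.69) = 0.33
¬(d ∧ a): Gödel ¬ of 0.33 = 0 (operand ≠ 0)
¬¬(d ∧ a): Gödel ¬ of 0 = 1 (operand is 0)
¬¬¬(d ∧ a): Gödel ¬ of 1 = 0 (operand ≠ 0)
(¬¬¬(d ∧ a) ∧ b) = min(0, 0.92) = 0
(c → (¬¬¬(d ∧ a) ∧ b)): 0.79 > 0, so result = 0
¬d: Gödel ¬ of 0.33 = 0 (operand ≠ 0)
(d ∨ ¬d) = max(0.33, 0) = 0.33
¬b: Gödel ¬ of 0.92 = 0 (operand ≠ 0)
(c ∨ ¬b) = max(0.79, 0) = 0.79
((d ∨ ¬d) → (c ∨ ¬b)): 0.33 ≤ 0.79, so result = 1
(((d ∨ ¬d) → (c ∨ ¬b)) → a): 1 > 0.69, so result = 0.69
((c → (¬¬¬(d ∧ a) ∧ b)) → (((d ∨ ¬d) → (c ∨ ¬b)) → a)): 0 ≤ 0.69, so result = 1

1.00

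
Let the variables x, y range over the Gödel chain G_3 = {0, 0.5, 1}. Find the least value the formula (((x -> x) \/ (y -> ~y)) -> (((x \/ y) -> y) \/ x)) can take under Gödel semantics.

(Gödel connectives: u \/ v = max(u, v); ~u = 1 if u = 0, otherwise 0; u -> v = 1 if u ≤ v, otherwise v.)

The minimum is attained at x = 0.5, y = 0:
  (x -> x): 0.5 ≤ 0.5, so result = 1
  ~y: Gödel ¬ of 0 = 1 (operand is 0)
  (y -> ~y): 0 ≤ 1, so result = 1
  ((x -> x) \/ (y -> ~y)) = max(1, 1) = 1
  (x \/ y) = max(0.5, 0) = 0.5
  ((x \/ y) -> y): 0.5 > 0, so result = 0
  (((x \/ y) -> y) \/ x) = max(0, 0.5) = 0.5
  (((x -> x) \/ (y -> ~y)) -> (((x \/ y) -> y) \/ x)): 1 > 0.5, so result = 0.5
Checking all 9 assignments confirms none give a value below 0.50.

0.50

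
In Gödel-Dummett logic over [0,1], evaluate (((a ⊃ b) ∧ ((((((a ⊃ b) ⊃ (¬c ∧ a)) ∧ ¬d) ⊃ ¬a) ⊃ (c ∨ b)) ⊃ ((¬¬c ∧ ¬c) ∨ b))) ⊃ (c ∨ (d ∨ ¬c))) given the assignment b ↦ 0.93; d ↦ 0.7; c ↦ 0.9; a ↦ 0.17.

0.90

(a ⊃ b): 0.17 ≤ 0.93, so result = 1
(a ⊃ b): 0.17 ≤ 0.93, so result = 1
¬c: Gödel ¬ of 0.9 = 0 (operand ≠ 0)
(¬c ∧ a) = min(0, 0.17) = 0
((a ⊃ b) ⊃ (¬c ∧ a)): 1 > 0, so result = 0
¬d: Gödel ¬ of 0.7 = 0 (operand ≠ 0)
(((a ⊃ b) ⊃ (¬c ∧ a)) ∧ ¬d) = min(0, 0) = 0
¬a: Gödel ¬ of 0.17 = 0 (operand ≠ 0)
((((a ⊃ b) ⊃ (¬c ∧ a)) ∧ ¬d) ⊃ ¬a): 0 ≤ 0, so result = 1
(c ∨ b) = max(0.9, 0.93) = 0.93
(((((a ⊃ b) ⊃ (¬c ∧ a)) ∧ ¬d) ⊃ ¬a) ⊃ (c ∨ b)): 1 > 0.93, so result = 0.93
¬c: Gödel ¬ of 0.9 = 0 (operand ≠ 0)
¬¬c: Gödel ¬ of 0 = 1 (operand is 0)
¬c: Gödel ¬ of 0.9 = 0 (operand ≠ 0)
(¬¬c ∧ ¬c) = min(1, 0) = 0
((¬¬c ∧ ¬c) ∨ b) = max(0, 0.93) = 0.93
((((((a ⊃ b) ⊃ (¬c ∧ a)) ∧ ¬d) ⊃ ¬a) ⊃ (c ∨ b)) ⊃ ((¬¬c ∧ ¬c) ∨ b)): 0.93 ≤ 0.93, so result = 1
((a ⊃ b) ∧ ((((((a ⊃ b) ⊃ (¬c ∧ a)) ∧ ¬d) ⊃ ¬a) ⊃ (c ∨ b)) ⊃ ((¬¬c ∧ ¬c) ∨ b))) = min(1, 1) = 1
¬c: Gödel ¬ of 0.9 = 0 (operand ≠ 0)
(d ∨ ¬c) = max(0.7, 0) = 0.7
(c ∨ (d ∨ ¬c)) = max(0.9, 0.7) = 0.9
(((a ⊃ b) ∧ ((((((a ⊃ b) ⊃ (¬c ∧ a)) ∧ ¬d) ⊃ ¬a) ⊃ (c ∨ b)) ⊃ ((¬¬c ∧ ¬c) ∨ b))) ⊃ (c ∨ (d ∨ ¬c))): 1 > 0.9, so result = 0.9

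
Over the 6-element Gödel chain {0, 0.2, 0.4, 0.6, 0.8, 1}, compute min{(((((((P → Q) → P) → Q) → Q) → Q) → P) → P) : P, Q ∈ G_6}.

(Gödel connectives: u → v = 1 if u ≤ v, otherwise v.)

The minimum is attained at P = 0.2, Q = 0:
  (P → Q): 0.2 > 0, so result = 0
  ((P → Q) → P): 0 ≤ 0.2, so result = 1
  (((P → Q) → P) → Q): 1 > 0, so result = 0
  ((((P → Q) → P) → Q) → Q): 0 ≤ 0, so result = 1
  (((((P → Q) → P) → Q) → Q) → Q): 1 > 0, so result = 0
  ((((((P → Q) → P) → Q) → Q) → Q) → P): 0 ≤ 0.2, so result = 1
  (((((((P → Q) → P) → Q) → Q) → Q) → P) → P): 1 > 0.2, so result = 0.2
Checking all 36 assignments confirms none give a value below 0.20.

0.20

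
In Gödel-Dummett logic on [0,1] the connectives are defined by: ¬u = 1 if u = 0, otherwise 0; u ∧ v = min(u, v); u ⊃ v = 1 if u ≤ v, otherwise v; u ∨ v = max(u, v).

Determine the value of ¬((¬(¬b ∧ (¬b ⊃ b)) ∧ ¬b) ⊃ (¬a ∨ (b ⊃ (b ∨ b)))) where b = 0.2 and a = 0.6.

¬b: Gödel ¬ of 0.2 = 0 (operand ≠ 0)
¬b: Gödel ¬ of 0.2 = 0 (operand ≠ 0)
(¬b ⊃ b): 0 ≤ 0.2, so result = 1
(¬b ∧ (¬b ⊃ b)) = min(0, 1) = 0
¬(¬b ∧ (¬b ⊃ b)): Gödel ¬ of 0 = 1 (operand is 0)
¬b: Gödel ¬ of 0.2 = 0 (operand ≠ 0)
(¬(¬b ∧ (¬b ⊃ b)) ∧ ¬b) = min(1, 0) = 0
¬a: Gödel ¬ of 0.6 = 0 (operand ≠ 0)
(b ∨ b) = max(0.2, 0.2) = 0.2
(b ⊃ (b ∨ b)): 0.2 ≤ 0.2, so result = 1
(¬a ∨ (b ⊃ (b ∨ b))) = max(0, 1) = 1
((¬(¬b ∧ (¬b ⊃ b)) ∧ ¬b) ⊃ (¬a ∨ (b ⊃ (b ∨ b)))): 0 ≤ 1, so result = 1
¬((¬(¬b ∧ (¬b ⊃ b)) ∧ ¬b) ⊃ (¬a ∨ (b ⊃ (b ∨ b)))): Gödel ¬ of 1 = 0 (operand ≠ 0)

0.00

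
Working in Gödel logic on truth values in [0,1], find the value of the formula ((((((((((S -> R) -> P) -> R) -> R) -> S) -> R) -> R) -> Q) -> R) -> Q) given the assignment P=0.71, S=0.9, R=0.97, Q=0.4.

0.40

(S -> R): 0.9 ≤ 0.97, so result = 1
((S -> R) -> P): 1 > 0.71, so result = 0.71
(((S -> R) -> P) -> R): 0.71 ≤ 0.97, so result = 1
((((S -> R) -> P) -> R) -> R): 1 > 0.97, so result = 0.97
(((((S -> R) -> P) -> R) -> R) -> S): 0.97 > 0.9, so result = 0.9
((((((S -> R) -> P) -> R) -> R) -> S) -> R): 0.9 ≤ 0.97, so result = 1
(((((((S -> R) -> P) -> R) -> R) -> S) -> R) -> R): 1 > 0.97, so result = 0.97
((((((((S -> R) -> P) -> R) -> R) -> S) -> R) -> R) -> Q): 0.97 > 0.4, so result = 0.4
(((((((((S -> R) -> P) -> R) -> R) -> S) -> R) -> R) -> Q) -> R): 0.4 ≤ 0.97, so result = 1
((((((((((S -> R) -> P) -> R) -> R) -> S) -> R) -> R) -> Q) -> R) -> Q): 1 > 0.4, so result = 0.4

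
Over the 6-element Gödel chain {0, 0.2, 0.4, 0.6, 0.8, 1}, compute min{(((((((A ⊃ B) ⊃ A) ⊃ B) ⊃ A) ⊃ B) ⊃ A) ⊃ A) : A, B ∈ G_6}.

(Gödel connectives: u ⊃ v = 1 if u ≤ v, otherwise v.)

0.20

The minimum is attained at A = 0.2, B = 0:
  (A ⊃ B): 0.2 > 0, so result = 0
  ((A ⊃ B) ⊃ A): 0 ≤ 0.2, so result = 1
  (((A ⊃ B) ⊃ A) ⊃ B): 1 > 0, so result = 0
  ((((A ⊃ B) ⊃ A) ⊃ B) ⊃ A): 0 ≤ 0.2, so result = 1
  (((((A ⊃ B) ⊃ A) ⊃ B) ⊃ A) ⊃ B): 1 > 0, so result = 0
  ((((((A ⊃ B) ⊃ A) ⊃ B) ⊃ A) ⊃ B) ⊃ A): 0 ≤ 0.2, so result = 1
  (((((((A ⊃ B) ⊃ A) ⊃ B) ⊃ A) ⊃ B) ⊃ A) ⊃ A): 1 > 0.2, so result = 0.2
Checking all 36 assignments confirms none give a value below 0.20.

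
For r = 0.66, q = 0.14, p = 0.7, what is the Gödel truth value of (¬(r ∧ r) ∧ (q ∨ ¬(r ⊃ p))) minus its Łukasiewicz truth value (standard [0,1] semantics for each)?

Gödel evaluation:
  (r ∧ r) = min(0.66, 0.66) = 0.66
  ¬(r ∧ r): Gödel ¬ of 0.66 = 0 (operand ≠ 0)
  (r ⊃ p): 0.66 ≤ 0.7, so result = 1
  ¬(r ⊃ p): Gödel ¬ of 1 = 0 (operand ≠ 0)
  (q ∨ ¬(r ⊃ p)) = max(0.14, 0) = 0.14
  (¬(r ∧ r) ∧ (q ∨ ¬(r ⊃ p))) = min(0, 0.14) = 0
  Gödel value = 0
Łukasiewicz evaluation:
  (r ∧ r) = min(0.66, 0.66) = 0.66
  ¬(r ∧ r): Łukasiewicz ¬ gives 1 − 0.66 = 0.34
  (r ⊃ p): min(1, 1 − 0.66 + 0.7) = 1
  ¬(r ⊃ p): Łukasiewicz ¬ gives 1 − 1 = 0
  (q ∨ ¬(r ⊃ p)) = max(0.14, 0) = 0.14
  (¬(r ∧ r) ∧ (q ∨ ¬(r ⊃ p))) = min(0.34, 0.14) = 0.14
  Łukasiewicz value = 0.14
Difference: 0 − 0.14 = -0.14

-0.14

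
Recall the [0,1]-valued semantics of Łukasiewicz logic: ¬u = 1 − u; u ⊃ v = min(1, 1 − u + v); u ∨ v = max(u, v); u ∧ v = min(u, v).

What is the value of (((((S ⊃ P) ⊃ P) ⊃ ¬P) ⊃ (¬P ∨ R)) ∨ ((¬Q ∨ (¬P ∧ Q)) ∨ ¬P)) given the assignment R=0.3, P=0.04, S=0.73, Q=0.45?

0.96

(S ⊃ P): min(1, 1 − 0.73 + 0.04) = 0.31
((S ⊃ P) ⊃ P): min(1, 1 − 0.31 + 0.04) = 0.73
¬P: Łukasiewicz ¬ gives 1 − 0.04 = 0.96
(((S ⊃ P) ⊃ P) ⊃ ¬P): min(1, 1 − 0.73 + 0.96) = 1
¬P: Łukasiewicz ¬ gives 1 − 0.04 = 0.96
(¬P ∨ R) = max(0.96, 0.3) = 0.96
((((S ⊃ P) ⊃ P) ⊃ ¬P) ⊃ (¬P ∨ R)): min(1, 1 − 1 + 0.96) = 0.96
¬Q: Łukasiewicz ¬ gives 1 − 0.45 = 0.55
¬P: Łukasiewicz ¬ gives 1 − 0.04 = 0.96
(¬P ∧ Q) = min(0.96, 0.45) = 0.45
(¬Q ∨ (¬P ∧ Q)) = max(0.55, 0.45) = 0.55
¬P: Łukasiewicz ¬ gives 1 − 0.04 = 0.96
((¬Q ∨ (¬P ∧ Q)) ∨ ¬P) = max(0.55, 0.96) = 0.96
(((((S ⊃ P) ⊃ P) ⊃ ¬P) ⊃ (¬P ∨ R)) ∨ ((¬Q ∨ (¬P ∧ Q)) ∨ ¬P)) = max(0.96, 0.96) = 0.96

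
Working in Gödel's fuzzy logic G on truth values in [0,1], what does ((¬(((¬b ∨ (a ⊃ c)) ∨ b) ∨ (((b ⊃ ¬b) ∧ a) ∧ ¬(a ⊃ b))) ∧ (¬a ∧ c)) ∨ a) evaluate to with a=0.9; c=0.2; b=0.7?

0.90

¬b: Gödel ¬ of 0.7 = 0 (operand ≠ 0)
(a ⊃ c): 0.9 > 0.2, so result = 0.2
(¬b ∨ (a ⊃ c)) = max(0, 0.2) = 0.2
((¬b ∨ (a ⊃ c)) ∨ b) = max(0.2, 0.7) = 0.7
¬b: Gödel ¬ of 0.7 = 0 (operand ≠ 0)
(b ⊃ ¬b): 0.7 > 0, so result = 0
((b ⊃ ¬b) ∧ a) = min(0, 0.9) = 0
(a ⊃ b): 0.9 > 0.7, so result = 0.7
¬(a ⊃ b): Gödel ¬ of 0.7 = 0 (operand ≠ 0)
(((b ⊃ ¬b) ∧ a) ∧ ¬(a ⊃ b)) = min(0, 0) = 0
(((¬b ∨ (a ⊃ c)) ∨ b) ∨ (((b ⊃ ¬b) ∧ a) ∧ ¬(a ⊃ b))) = max(0.7, 0) = 0.7
¬(((¬b ∨ (a ⊃ c)) ∨ b) ∨ (((b ⊃ ¬b) ∧ a) ∧ ¬(a ⊃ b))): Gödel ¬ of 0.7 = 0 (operand ≠ 0)
¬a: Gödel ¬ of 0.9 = 0 (operand ≠ 0)
(¬a ∧ c) = min(0, 0.2) = 0
(¬(((¬b ∨ (a ⊃ c)) ∨ b) ∨ (((b ⊃ ¬b) ∧ a) ∧ ¬(a ⊃ b))) ∧ (¬a ∧ c)) = min(0, 0) = 0
((¬(((¬b ∨ (a ⊃ c)) ∨ b) ∨ (((b ⊃ ¬b) ∧ a) ∧ ¬(a ⊃ b))) ∧ (¬a ∧ c)) ∨ a) = max(0, 0.9) = 0.9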